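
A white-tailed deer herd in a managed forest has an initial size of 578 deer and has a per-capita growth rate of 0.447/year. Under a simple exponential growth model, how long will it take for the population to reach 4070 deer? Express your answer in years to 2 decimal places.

4.37 years

Set N₀·e^(rt) = 4070: e^(0.447·t) = 4070/578 = 7.0415.
0.447·t = ln(7.0415) = 1.9518, so t = 1.9518/0.447 = 4.3665.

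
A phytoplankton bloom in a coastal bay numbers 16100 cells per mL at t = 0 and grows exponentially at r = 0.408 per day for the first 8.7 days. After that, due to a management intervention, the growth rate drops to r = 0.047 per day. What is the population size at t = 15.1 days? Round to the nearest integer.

Phase 1: N(8.7) = 16100·e^(0.408×8.7) = 16100·e^3.55 = 560270.
Phase 2 runs for 15.1 − 8.7 = 6.4 days at r = 0.047.
N(15.1) = 560270·e^(0.047×6.4) = 560270·e^0.3008 = 756891.

756891 cells per mL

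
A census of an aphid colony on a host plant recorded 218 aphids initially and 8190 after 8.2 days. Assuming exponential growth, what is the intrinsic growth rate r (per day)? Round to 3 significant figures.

0.442 per day

From N(t) = N₀·e^(rt): e^(r·8.2) = 8190/218 = 37.569.
r·8.2 = ln(37.569) = 3.6262, so r = 3.6262/8.2 = 0.44222.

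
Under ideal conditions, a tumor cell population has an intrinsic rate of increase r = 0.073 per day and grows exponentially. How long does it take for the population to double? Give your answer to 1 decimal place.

Doubling time t_d = ln(2)/r = 0.6931/0.073 = 9.4952.

9.5 days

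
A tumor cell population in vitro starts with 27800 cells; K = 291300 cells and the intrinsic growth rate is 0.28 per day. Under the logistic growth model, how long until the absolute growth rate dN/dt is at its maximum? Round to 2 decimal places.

8.03 days

Logistic growth is fastest at N = K/2 = 145650.
A = (K − N₀)/N₀ = 9.4784. Set K/(1 + A·e^(−rt)) = K/2 → A·e^(−rt) = 1.
e^(−0.28t) = 1/9.4784 = 0.105503, so t = ln(9.4784)/0.28 = 2.249/0.28 = 8.0322.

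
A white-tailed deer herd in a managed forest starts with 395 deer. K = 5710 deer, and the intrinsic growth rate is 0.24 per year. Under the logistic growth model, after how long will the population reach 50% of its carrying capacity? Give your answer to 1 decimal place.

10.8 years

A = (K − N₀)/N₀ = (5710 − 395)/395 = 13.456.
Solve 5710/(1 + 13.456·e^(−0.24t)) = 2855: 1 + 13.456·e^(−0.24t) = 2, so e^(−0.24t) = 0.074318.
−0.24·t = ln(0.074318) = -2.5994, so t = 2.5994/0.24 = 10.831.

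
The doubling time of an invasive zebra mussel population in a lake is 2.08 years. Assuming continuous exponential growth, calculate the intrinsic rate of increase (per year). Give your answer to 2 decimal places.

r = ln(2)/t_d = 0.6931/2.08 = 0.33324.

0.33 per year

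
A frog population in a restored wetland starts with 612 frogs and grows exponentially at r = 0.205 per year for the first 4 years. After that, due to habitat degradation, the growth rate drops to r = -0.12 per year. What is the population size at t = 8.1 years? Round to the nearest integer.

850 frogs

Phase 1: N(4) = 612·e^(0.205×4) = 612·e^0.82 = 1389.55.
Phase 2 runs for 8.1 − 4 = 4.1 years at r = -0.12.
N(8.1) = 1389.55·e^(-0.12×4.1) = 1389.55·e^-0.492 = 849.572.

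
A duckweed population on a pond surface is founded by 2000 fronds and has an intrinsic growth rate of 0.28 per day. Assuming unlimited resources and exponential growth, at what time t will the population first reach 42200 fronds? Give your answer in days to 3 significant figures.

10.9 days

Set N₀·e^(rt) = 42200: e^(0.28·t) = 42200/2000 = 21.1.
0.28·t = ln(21.1) = 3.0493, so t = 3.0493/0.28 = 10.89.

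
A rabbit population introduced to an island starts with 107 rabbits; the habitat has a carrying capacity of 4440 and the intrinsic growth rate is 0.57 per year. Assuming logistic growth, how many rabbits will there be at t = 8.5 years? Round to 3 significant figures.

3370 rabbits

A = (K − N₀)/N₀ = (4440 − 107)/107 = 40.495.
N(t) = K/(1 + A·e^(−rt)) = 4440/(1 + 40.495×e^(−0.57×8.5)).
e^(−4.845) = 0.0078676; denominator = 1 + 40.495×0.0078676 = 1.3186.
N = 4440/1.3186 = 3367.2.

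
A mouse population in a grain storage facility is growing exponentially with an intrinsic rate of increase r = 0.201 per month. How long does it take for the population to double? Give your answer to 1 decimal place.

Doubling time t_d = ln(2)/r = 0.6931/0.201 = 3.4485.

3.4 months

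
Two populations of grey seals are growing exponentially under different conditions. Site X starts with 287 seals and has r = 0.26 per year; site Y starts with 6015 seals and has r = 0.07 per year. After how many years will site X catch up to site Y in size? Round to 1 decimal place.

16.0 years

Set 287·e^(0.26t) = 6015·e^(0.07t).
e^((0.26 − 0.07)t) = 6015/287 → e^(0.19·t) = 20.958.
0.19·t = ln(20.958) = 3.0425, so t = 3.0425/0.19 = 16.013.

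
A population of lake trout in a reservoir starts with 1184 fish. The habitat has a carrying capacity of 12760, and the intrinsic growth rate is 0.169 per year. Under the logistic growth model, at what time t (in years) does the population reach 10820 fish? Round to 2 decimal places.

23.66 years

A = (K − N₀)/N₀ = (12760 − 1184)/1184 = 9.777.
Solve 12760/(1 + 9.777·e^(−0.169t)) = 10820: 1 + 9.777·e^(−0.169t) = 1.1793, so e^(−0.169t) = 0.0183387.
−0.169·t = ln(0.0183387) = -3.9987, so t = 3.9987/0.169 = 23.661.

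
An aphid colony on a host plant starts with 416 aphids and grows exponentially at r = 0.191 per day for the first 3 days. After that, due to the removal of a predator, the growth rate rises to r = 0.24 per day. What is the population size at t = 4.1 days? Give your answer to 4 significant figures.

Phase 1: N(3) = 416·e^(0.191×3) = 416·e^0.573 = 737.809.
Phase 2 runs for 4.1 − 3 = 1.1 days at r = 0.24.
N(4.1) = 737.809·e^(0.24×1.1) = 737.809·e^0.264 = 960.722.

960.7 aphids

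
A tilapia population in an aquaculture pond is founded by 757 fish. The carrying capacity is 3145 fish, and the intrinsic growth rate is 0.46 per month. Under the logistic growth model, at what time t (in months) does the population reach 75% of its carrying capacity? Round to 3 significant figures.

4.89 months

A = (K − N₀)/N₀ = (3145 − 757)/757 = 3.1546.
Solve 3145/(1 + 3.1546·e^(−0.46t)) = 2358.75: 1 + 3.1546·e^(−0.46t) = 1.3333, so e^(−0.46t) = 0.105667.
−0.46·t = ln(0.105667) = -2.2475, so t = 2.2475/0.46 = 4.8858.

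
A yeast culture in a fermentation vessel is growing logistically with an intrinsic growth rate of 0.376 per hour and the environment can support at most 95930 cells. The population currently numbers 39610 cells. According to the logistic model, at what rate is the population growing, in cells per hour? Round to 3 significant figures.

dN/dt = rN(1 − N/K) = 0.376 × 39610 × (1 − 39610/95930).
1 − 39610/95930 = 0.58709; dN/dt = 0.376 × 39610 × 0.58709 = 8743.8.

8740 cells per hour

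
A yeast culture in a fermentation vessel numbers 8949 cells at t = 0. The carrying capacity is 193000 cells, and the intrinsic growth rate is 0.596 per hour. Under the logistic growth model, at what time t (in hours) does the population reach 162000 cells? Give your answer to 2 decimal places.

7.85 hours

A = (K − N₀)/N₀ = (193000 − 8949)/8949 = 20.567.
Solve 193000/(1 + 20.567·e^(−0.596t)) = 162000: 1 + 20.567·e^(−0.596t) = 1.1914, so e^(−0.596t) = 0.00930429.
−0.596·t = ln(0.00930429) = -4.6773, so t = 4.6773/0.596 = 7.8478.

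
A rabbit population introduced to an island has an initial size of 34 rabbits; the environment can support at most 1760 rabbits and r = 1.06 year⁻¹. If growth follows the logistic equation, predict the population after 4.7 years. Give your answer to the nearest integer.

A = (K − N₀)/N₀ = (1760 − 34)/34 = 50.765.
N(t) = K/(1 + A·e^(−rt)) = 1760/(1 + 50.765×e^(−1.06×4.7)).
e^(−4.982) = 0.0068603; denominator = 1 + 50.765×0.0068603 = 1.3483.
N = 1760/1.3483 = 1305.38.

1305 rabbits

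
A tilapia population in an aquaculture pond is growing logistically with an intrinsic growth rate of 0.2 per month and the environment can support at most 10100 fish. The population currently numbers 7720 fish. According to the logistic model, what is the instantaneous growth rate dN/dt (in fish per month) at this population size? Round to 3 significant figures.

364 fish per month

dN/dt = rN(1 − N/K) = 0.2 × 7720 × (1 − 7720/10100).
1 − 7720/10100 = 0.23564; dN/dt = 0.2 × 7720 × 0.23564 = 363.83.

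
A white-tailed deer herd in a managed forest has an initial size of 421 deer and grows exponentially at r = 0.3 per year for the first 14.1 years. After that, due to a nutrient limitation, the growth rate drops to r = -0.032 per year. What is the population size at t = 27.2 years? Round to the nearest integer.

Phase 1: N(14.1) = 421·e^(0.3×14.1) = 421·e^4.23 = 28930.
Phase 2 runs for 27.2 − 14.1 = 13.1 years at r = -0.032.
N(27.2) = 28930·e^(-0.032×13.1) = 28930·e^-0.4192 = 19023.5.

19024 deer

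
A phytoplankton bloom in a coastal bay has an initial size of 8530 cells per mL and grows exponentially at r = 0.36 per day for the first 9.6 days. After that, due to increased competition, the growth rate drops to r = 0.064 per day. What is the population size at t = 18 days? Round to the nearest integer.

462751 cells per mL

Phase 1: N(9.6) = 8530·e^(0.36×9.6) = 8530·e^3.456 = 270315.
Phase 2 runs for 18 − 9.6 = 8.4 days at r = 0.064.
N(18) = 270315·e^(0.064×8.4) = 270315·e^0.5376 = 462751.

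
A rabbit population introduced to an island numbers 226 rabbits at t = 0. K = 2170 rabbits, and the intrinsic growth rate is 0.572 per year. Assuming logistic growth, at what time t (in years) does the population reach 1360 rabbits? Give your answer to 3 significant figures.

A = (K − N₀)/N₀ = (2170 − 226)/226 = 8.6018.
Solve 2170/(1 + 8.6018·e^(−0.572t)) = 1360: 1 + 8.6018·e^(−0.572t) = 1.5956, so e^(−0.572t) = 0.0692402.
−0.572·t = ln(0.0692402) = -2.6702, so t = 2.6702/0.572 = 4.6681.

4.67 years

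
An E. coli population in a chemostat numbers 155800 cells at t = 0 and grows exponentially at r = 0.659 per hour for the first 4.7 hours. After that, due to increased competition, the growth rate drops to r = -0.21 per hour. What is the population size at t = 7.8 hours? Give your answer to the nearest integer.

Phase 1: N(4.7) = 155800·e^(0.659×4.7) = 155800·e^3.097 = 3.449116×10^6.
Phase 2 runs for 7.8 − 4.7 = 3.1 hours at r = -0.21.
N(7.8) = 3.449116×10^6·e^(-0.21×3.1) = 3.449116×10^6·e^-0.651 = 1.798797×10^6.

1798797 cells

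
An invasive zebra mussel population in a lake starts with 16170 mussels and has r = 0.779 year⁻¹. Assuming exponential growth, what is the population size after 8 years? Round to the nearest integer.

N(t) = N₀·e^(rt) = 16170 × e^(0.779×8) = 16170 × e^6.232.
e^6.232 ≈ 508.77, so N ≈ 16170 × 508.77 = 8.226843×10^6.

8226843 mussels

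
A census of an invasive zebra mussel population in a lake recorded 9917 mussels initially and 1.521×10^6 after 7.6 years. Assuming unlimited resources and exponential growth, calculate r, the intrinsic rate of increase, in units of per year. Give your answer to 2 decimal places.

From N(t) = N₀·e^(rt): e^(r·7.6) = 1.521×10^6/9917 = 153.37.
r·7.6 = ln(153.37) = 5.0329, so r = 5.0329/7.6 = 0.66222.

0.66 per year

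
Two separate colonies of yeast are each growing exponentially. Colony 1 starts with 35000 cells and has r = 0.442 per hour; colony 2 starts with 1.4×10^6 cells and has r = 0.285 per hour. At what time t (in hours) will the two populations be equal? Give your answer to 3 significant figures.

23.5 hours

Set 35000·e^(0.442t) = 1.4×10^6·e^(0.285t).
e^((0.442 − 0.285)t) = 1.4×10^6/35000 → e^(0.157·t) = 40.
0.157·t = ln(40) = 3.6889, so t = 3.6889/0.157 = 23.496.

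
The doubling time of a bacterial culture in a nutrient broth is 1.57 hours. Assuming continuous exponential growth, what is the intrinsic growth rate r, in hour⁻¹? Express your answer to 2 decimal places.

0.44 per hour

r = ln(2)/t_d = 0.6931/1.57 = 0.4415.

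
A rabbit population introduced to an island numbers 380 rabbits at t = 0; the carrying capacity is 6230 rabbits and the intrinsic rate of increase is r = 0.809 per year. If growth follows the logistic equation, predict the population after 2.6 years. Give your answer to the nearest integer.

A = (K − N₀)/N₀ = (6230 − 380)/380 = 15.395.
N(t) = K/(1 + A·e^(−rt)) = 6230/(1 + 15.395×e^(−0.809×2.6)).
e^(−2.103) = 0.12204; denominator = 1 + 15.395×0.12204 = 2.8788.
N = 6230/2.8788 = 2164.11.

2164 rabbits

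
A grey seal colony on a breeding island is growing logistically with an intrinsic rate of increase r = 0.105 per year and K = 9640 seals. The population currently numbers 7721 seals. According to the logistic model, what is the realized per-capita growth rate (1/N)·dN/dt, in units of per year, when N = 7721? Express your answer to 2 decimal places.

(1/N)·dN/dt = r(1 − N/K) = 0.105 × (1 − 7721/9640).
= 0.105 × 0.19907 = 0.020902.

0.02 per year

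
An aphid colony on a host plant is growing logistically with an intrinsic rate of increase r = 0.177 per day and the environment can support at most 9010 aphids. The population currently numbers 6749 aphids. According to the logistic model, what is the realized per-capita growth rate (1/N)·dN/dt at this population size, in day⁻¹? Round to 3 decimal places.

0.044 per day

(1/N)·dN/dt = r(1 − N/K) = 0.177 × (1 − 6749/9010).
= 0.177 × 0.25094 = 0.044417.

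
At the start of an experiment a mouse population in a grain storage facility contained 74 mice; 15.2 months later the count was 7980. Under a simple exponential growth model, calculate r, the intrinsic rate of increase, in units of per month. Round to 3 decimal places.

0.308 per month

From N(t) = N₀·e^(rt): e^(r·15.2) = 7980/74 = 107.84.
r·15.2 = ln(107.84) = 4.6806, so r = 4.6806/15.2 = 0.30794.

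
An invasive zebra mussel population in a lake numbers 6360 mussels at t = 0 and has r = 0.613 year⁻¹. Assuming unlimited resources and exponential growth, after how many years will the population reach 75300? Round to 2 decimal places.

4.03 years

Set N₀·e^(rt) = 75300: e^(0.613·t) = 75300/6360 = 11.84.
0.613·t = ln(11.84) = 2.4715, so t = 2.4715/0.613 = 4.0317.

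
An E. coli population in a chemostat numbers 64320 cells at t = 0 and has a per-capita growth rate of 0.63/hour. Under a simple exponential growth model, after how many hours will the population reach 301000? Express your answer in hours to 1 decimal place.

2.4 hours

Set N₀·e^(rt) = 301000: e^(0.63·t) = 301000/64320 = 4.6797.
0.63·t = ln(4.6797) = 1.5432, so t = 1.5432/0.63 = 2.4496.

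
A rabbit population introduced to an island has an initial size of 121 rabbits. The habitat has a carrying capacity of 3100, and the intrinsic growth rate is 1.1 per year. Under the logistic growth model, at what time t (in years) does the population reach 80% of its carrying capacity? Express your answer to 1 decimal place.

4.2 years

A = (K − N₀)/N₀ = (3100 − 121)/121 = 24.62.
Solve 3100/(1 + 24.62·e^(−1.1t)) = 2480: 1 + 24.62·e^(−1.1t) = 1.25, so e^(−1.1t) = 0.0101544.
−1.1·t = ln(0.0101544) = -4.5898, so t = 4.5898/1.1 = 4.1726.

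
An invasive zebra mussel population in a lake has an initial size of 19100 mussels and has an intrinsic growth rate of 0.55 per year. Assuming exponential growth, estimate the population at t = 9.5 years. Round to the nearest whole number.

3549948 mussels

N(t) = N₀·e^(rt) = 19100 × e^(0.55×9.5) = 19100 × e^5.225.
e^5.225 ≈ 185.86, so N ≈ 19100 × 185.86 = 3.549948×10^6.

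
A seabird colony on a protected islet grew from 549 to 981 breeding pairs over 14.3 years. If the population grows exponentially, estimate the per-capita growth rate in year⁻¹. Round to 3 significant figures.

0.0406 per year

From N(t) = N₀·e^(rt): e^(r·14.3) = 981/549 = 1.7869.
r·14.3 = ln(1.7869) = 0.58047, so r = 0.58047/14.3 = 0.040593.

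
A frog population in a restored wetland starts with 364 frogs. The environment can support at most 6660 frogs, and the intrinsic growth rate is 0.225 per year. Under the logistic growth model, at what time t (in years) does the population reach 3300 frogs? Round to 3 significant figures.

12.6 years

A = (K − N₀)/N₀ = (6660 − 364)/364 = 17.297.
Solve 6660/(1 + 17.297·e^(−0.225t)) = 3300: 1 + 17.297·e^(−0.225t) = 2.0182, so e^(−0.225t) = 0.0588657.
−0.225·t = ln(0.0588657) = -2.8325, so t = 2.8325/0.225 = 12.589.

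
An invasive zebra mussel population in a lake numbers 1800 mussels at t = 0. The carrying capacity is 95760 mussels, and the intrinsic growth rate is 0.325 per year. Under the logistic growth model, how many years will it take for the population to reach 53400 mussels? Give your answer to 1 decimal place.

12.9 years

A = (K − N₀)/N₀ = (95760 − 1800)/1800 = 52.2.
Solve 95760/(1 + 52.2·e^(−0.325t)) = 53400: 1 + 52.2·e^(−0.325t) = 1.7933, so e^(−0.325t) = 0.0151965.
−0.325·t = ln(0.0151965) = -4.1867, so t = 4.1867/0.325 = 12.882.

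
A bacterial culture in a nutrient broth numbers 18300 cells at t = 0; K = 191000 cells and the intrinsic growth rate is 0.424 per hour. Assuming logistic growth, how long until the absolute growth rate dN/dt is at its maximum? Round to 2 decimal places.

Logistic growth is fastest at N = K/2 = 95500.
A = (K − N₀)/N₀ = 9.4372. Set K/(1 + A·e^(−rt)) = K/2 → A·e^(−rt) = 1.
e^(−0.424t) = 1/9.4372 = 0.105964, so t = ln(9.4372)/0.424 = 2.2447/0.424 = 5.294.

5.29 hours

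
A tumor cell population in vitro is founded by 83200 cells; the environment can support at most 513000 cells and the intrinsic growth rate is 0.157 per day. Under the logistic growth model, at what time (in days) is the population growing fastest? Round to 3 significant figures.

Logistic growth is fastest at N = K/2 = 256500.
A = (K − N₀)/N₀ = 5.1659. Set K/(1 + A·e^(−rt)) = K/2 → A·e^(−rt) = 1.
e^(−0.157t) = 1/5.1659 = 0.193578, so t = ln(5.1659)/0.157 = 1.6421/0.157 = 10.459.

10.5 days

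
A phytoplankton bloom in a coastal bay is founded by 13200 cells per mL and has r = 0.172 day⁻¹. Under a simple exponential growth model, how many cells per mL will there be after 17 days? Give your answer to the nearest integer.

245726 cells per mL

N(t) = N₀·e^(rt) = 13200 × e^(0.172×17) = 13200 × e^2.924.
e^2.924 ≈ 18.616, so N ≈ 13200 × 18.616 = 245726.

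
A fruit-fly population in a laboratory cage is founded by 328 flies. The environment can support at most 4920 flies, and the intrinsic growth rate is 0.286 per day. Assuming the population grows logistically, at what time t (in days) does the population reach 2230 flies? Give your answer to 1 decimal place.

A = (K − N₀)/N₀ = (4920 − 328)/328 = 14.
Solve 4920/(1 + 14·e^(−0.286t)) = 2230: 1 + 14·e^(−0.286t) = 2.2063, so e^(−0.286t) = 0.0861627.
−0.286·t = ln(0.0861627) = -2.4515, so t = 2.4515/0.286 = 8.5717.

8.6 days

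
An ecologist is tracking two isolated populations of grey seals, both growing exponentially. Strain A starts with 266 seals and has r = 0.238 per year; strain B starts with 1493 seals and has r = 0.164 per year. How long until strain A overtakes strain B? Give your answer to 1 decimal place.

23.3 years

Set 266·e^(0.238t) = 1493·e^(0.164t).
e^((0.238 − 0.164)t) = 1493/266 → e^(0.074·t) = 5.6128.
0.074·t = ln(5.6128) = 1.725, so t = 1.725/0.074 = 23.311.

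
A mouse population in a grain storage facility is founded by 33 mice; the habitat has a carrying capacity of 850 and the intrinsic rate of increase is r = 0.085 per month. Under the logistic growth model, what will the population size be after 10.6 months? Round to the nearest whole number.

77 mice

A = (K − N₀)/N₀ = (850 − 33)/33 = 24.758.
N(t) = K/(1 + A·e^(−rt)) = 850/(1 + 24.758×e^(−0.085×10.6)).
e^(−0.901) = 0.40616; denominator = 1 + 24.758×0.40616 = 11.056.
N = 850/11.056 = 76.884.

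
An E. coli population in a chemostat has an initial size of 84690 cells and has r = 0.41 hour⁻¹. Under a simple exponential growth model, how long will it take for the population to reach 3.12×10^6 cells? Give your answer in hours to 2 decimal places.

Set N₀·e^(rt) = 3.12×10^6: e^(0.41·t) = 3.12×10^6/84690 = 36.84.
0.41·t = ln(36.84) = 3.6066, so t = 3.6066/0.41 = 8.7966.

8.80 hours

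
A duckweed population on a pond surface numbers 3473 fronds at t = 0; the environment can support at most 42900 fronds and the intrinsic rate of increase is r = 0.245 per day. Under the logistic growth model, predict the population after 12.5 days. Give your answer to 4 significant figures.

28020 fronds

A = (K − N₀)/N₀ = (42900 − 3473)/3473 = 11.352.
N(t) = K/(1 + A·e^(−rt)) = 42900/(1 + 11.352×e^(−0.245×12.5)).
e^(−3.062) = 0.046771; denominator = 1 + 11.352×0.046771 = 1.531.
N = 42900/1.531 = 28021.6.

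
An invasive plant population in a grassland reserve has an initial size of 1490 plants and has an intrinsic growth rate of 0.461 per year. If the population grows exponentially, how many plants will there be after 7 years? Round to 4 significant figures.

N(t) = N₀·e^(rt) = 1490 × e^(0.461×7) = 1490 × e^3.227.
e^3.227 ≈ 25.204, so N ≈ 1490 × 25.204 = 37553.9.

37550 plants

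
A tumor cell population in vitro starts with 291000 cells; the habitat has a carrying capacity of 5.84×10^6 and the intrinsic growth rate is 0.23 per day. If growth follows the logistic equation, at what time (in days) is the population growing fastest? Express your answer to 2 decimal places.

12.82 days

Logistic growth is fastest at N = K/2 = 2.92×10^6.
A = (K − N₀)/N₀ = 19.069. Set K/(1 + A·e^(−rt)) = K/2 → A·e^(−rt) = 1.
e^(−0.23t) = 1/19.069 = 0.0524419, so t = ln(19.069)/0.23 = 2.948/0.23 = 12.818.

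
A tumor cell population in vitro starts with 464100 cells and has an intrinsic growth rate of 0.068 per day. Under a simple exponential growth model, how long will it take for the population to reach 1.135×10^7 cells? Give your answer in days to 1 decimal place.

Set N₀·e^(rt) = 1.135×10^7: e^(0.068·t) = 1.135×10^7/464100 = 24.456.
0.068·t = ln(24.456) = 3.1969, so t = 3.1969/0.068 = 47.013.

47.0 days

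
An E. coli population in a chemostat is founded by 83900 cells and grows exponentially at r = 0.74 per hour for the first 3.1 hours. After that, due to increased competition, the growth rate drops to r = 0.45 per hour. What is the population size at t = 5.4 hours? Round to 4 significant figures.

Phase 1: N(3.1) = 83900·e^(0.74×3.1) = 83900·e^2.294 = 831828.
Phase 2 runs for 5.4 − 3.1 = 2.3 hours at r = 0.45.
N(5.4) = 831828·e^(0.45×2.3) = 831828·e^1.035 = 2.341684×10^6.

2342000 cells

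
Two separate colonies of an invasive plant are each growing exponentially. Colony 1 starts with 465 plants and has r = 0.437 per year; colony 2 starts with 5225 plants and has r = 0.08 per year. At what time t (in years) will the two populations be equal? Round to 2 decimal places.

6.78 years

Set 465·e^(0.437t) = 5225·e^(0.08t).
e^((0.437 − 0.08)t) = 5225/465 → e^(0.357·t) = 11.237.
0.357·t = ln(11.237) = 2.4192, so t = 2.4192/0.357 = 6.7764.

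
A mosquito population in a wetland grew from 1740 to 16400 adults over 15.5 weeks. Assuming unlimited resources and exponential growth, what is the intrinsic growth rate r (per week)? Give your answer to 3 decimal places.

From N(t) = N₀·e^(rt): e^(r·15.5) = 16400/1740 = 9.4253.
r·15.5 = ln(9.4253) = 2.2434, so r = 2.2434/15.5 = 0.14474.

0.145 per week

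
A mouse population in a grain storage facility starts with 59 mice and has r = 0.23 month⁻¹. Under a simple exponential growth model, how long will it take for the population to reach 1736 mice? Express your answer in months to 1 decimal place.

Set N₀·e^(rt) = 1736: e^(0.23·t) = 1736/59 = 29.424.
0.23·t = ln(29.424) = 3.3818, so t = 3.3818/0.23 = 14.703.

14.7 months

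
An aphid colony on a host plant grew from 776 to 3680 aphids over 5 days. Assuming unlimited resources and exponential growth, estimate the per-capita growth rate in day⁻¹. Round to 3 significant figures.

0.311 per day

From N(t) = N₀·e^(rt): e^(r·5) = 3680/776 = 4.7423.
r·5 = ln(4.7423) = 1.5565, so r = 1.5565/5 = 0.3113.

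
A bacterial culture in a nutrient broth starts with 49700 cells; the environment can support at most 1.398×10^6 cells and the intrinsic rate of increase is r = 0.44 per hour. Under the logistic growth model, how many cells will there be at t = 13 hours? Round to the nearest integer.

1283777 cells

A = (K − N₀)/N₀ = (1.398×10^6 − 49700)/49700 = 27.129.
N(t) = K/(1 + A·e^(−rt)) = 1.398×10^6/(1 + 27.129×e^(−0.44×13)).
e^(−5.72) = 0.0032797; denominator = 1 + 27.129×0.0032797 = 1.089.
N = 1.398×10^6/1.089 = 1.283777×10^6.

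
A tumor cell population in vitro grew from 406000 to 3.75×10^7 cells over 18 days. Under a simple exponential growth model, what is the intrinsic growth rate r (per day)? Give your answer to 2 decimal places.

From N(t) = N₀·e^(rt): e^(r·18) = 3.75×10^7/406000 = 92.365.
r·18 = ln(92.365) = 4.5257, so r = 4.5257/18 = 0.25143.

0.25 per day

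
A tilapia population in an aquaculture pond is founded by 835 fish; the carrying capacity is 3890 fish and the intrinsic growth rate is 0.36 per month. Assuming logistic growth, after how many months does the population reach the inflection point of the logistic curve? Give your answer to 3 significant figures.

3.60 months

Logistic growth is fastest at N = K/2 = 1945.
A = (K − N₀)/N₀ = 3.6587. Set K/(1 + A·e^(−rt)) = K/2 → A·e^(−rt) = 1.
e^(−0.36t) = 1/3.6587 = 0.273322, so t = ln(3.6587)/0.36 = 1.2971/0.36 = 3.6031.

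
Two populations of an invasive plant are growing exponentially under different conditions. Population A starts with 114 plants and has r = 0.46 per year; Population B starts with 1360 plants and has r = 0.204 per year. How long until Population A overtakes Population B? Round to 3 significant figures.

Set 114·e^(0.46t) = 1360·e^(0.204t).
e^((0.46 − 0.204)t) = 1360/114 → e^(0.256·t) = 11.93.
0.256·t = ln(11.93) = 2.479, so t = 2.479/0.256 = 9.6838.

9.68 years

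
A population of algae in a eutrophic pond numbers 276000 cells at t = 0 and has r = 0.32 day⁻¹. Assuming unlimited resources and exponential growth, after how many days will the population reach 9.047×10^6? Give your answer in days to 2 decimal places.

10.91 days

Set N₀·e^(rt) = 9.047×10^6: e^(0.32·t) = 9.047×10^6/276000 = 32.779.
0.32·t = ln(32.779) = 3.4898, so t = 3.4898/0.32 = 10.906.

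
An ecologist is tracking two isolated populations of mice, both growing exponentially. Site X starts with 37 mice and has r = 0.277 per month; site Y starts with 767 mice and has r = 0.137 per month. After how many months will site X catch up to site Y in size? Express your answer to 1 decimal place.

Set 37·e^(0.277t) = 767·e^(0.137t).
e^((0.277 − 0.137)t) = 767/37 → e^(0.14·t) = 20.73.
0.14·t = ln(20.73) = 3.0316, so t = 3.0316/0.14 = 21.654.

21.7 months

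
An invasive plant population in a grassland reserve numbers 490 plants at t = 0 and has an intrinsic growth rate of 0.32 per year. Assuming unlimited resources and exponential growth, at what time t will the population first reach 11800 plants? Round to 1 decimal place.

Set N₀·e^(rt) = 11800: e^(0.32·t) = 11800/490 = 24.082.
0.32·t = ln(24.082) = 3.1814, so t = 3.1814/0.32 = 9.942.

9.9 years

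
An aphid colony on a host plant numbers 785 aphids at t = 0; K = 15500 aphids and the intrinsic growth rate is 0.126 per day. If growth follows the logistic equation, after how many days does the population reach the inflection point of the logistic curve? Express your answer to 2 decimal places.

Logistic growth is fastest at N = K/2 = 7750.
A = (K − N₀)/N₀ = 18.745. Set K/(1 + A·e^(−rt)) = K/2 → A·e^(−rt) = 1.
e^(−0.126t) = 1/18.745 = 0.0533469, so t = ln(18.745)/0.126 = 2.9309/0.126 = 23.261.

23.26 days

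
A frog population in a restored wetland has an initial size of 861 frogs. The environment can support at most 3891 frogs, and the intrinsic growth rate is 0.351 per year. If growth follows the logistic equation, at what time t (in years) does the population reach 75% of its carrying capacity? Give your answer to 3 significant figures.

A = (K − N₀)/N₀ = (3891 − 861)/861 = 3.5192.
Solve 3891/(1 + 3.5192·e^(−0.351t)) = 2918.25: 1 + 3.5192·e^(−0.351t) = 1.3333, so e^(−0.351t) = 0.0947195.
−0.351·t = ln(0.0947195) = -2.3568, so t = 2.3568/0.351 = 6.7146.

6.71 years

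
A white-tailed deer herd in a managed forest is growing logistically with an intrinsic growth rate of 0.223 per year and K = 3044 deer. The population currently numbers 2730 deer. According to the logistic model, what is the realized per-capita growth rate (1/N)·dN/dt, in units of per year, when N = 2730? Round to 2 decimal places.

(1/N)·dN/dt = r(1 − N/K) = 0.223 × (1 − 2730/3044).
= 0.223 × 0.10315 = 0.023003.

0.02 per year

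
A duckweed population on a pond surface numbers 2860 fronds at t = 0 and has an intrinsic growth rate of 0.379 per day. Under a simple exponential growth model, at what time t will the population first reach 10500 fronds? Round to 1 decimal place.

3.4 days

Set N₀·e^(rt) = 10500: e^(0.379·t) = 10500/2860 = 3.6713.
0.379·t = ln(3.6713) = 1.3006, so t = 1.3006/0.379 = 3.4315.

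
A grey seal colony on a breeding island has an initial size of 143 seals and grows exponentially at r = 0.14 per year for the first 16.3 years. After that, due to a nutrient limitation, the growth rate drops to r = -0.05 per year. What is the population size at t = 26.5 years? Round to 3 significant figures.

841 seals

Phase 1: N(16.3) = 143·e^(0.14×16.3) = 143·e^2.282 = 1400.86.
Phase 2 runs for 26.5 − 16.3 = 10.2 years at r = -0.05.
N(26.5) = 1400.86·e^(-0.05×10.2) = 1400.86·e^-0.51 = 841.213.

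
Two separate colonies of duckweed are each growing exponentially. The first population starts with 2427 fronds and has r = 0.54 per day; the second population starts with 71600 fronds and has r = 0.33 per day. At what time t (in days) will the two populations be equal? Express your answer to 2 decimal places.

16.12 days

Set 2427·e^(0.54t) = 71600·e^(0.33t).
e^((0.54 − 0.33)t) = 71600/2427 → e^(0.21·t) = 29.501.
0.21·t = ln(29.501) = 3.3844, so t = 3.3844/0.21 = 16.116.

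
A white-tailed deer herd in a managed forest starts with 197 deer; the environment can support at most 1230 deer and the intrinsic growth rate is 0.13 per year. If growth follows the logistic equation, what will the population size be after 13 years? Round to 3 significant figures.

A = (K − N₀)/N₀ = (1230 − 197)/197 = 5.2437.
N(t) = K/(1 + A·e^(−rt)) = 1230/(1 + 5.2437×e^(−0.13×13)).
e^(−1.69) = 0.18452; denominator = 1 + 5.2437×0.18452 = 1.9676.
N = 1230/1.9676 = 625.141.

625 deer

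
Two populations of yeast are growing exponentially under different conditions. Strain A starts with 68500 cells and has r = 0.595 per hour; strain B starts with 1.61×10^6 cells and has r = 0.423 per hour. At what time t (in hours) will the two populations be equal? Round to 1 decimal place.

18.4 hours

Set 68500·e^(0.595t) = 1.61×10^6·e^(0.423t).
e^((0.595 − 0.423)t) = 1.61×10^6/68500 → e^(0.172·t) = 23.504.
0.172·t = ln(23.504) = 3.1572, so t = 3.1572/0.172 = 18.356.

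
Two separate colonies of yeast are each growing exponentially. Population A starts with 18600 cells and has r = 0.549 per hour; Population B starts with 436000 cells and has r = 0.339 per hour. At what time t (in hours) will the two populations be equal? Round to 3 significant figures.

15.0 hours

Set 18600·e^(0.549t) = 436000·e^(0.339t).
e^((0.549 − 0.339)t) = 436000/18600 → e^(0.21·t) = 23.441.
0.21·t = ln(23.441) = 3.1545, so t = 3.1545/0.21 = 15.021.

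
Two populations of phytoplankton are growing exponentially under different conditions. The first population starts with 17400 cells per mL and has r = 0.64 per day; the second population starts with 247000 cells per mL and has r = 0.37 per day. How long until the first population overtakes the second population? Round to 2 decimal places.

Set 17400·e^(0.64t) = 247000·e^(0.37t).
e^((0.64 − 0.37)t) = 247000/17400 → e^(0.27·t) = 14.195.
0.27·t = ln(14.195) = 2.6529, so t = 2.6529/0.27 = 9.8256.

9.83 days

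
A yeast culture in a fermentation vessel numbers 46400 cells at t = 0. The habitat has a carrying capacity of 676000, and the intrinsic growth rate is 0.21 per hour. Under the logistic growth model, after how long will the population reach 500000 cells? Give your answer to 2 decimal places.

17.39 hours

A = (K − N₀)/N₀ = (676000 − 46400)/46400 = 13.569.
Solve 676000/(1 + 13.569·e^(−0.21t)) = 500000: 1 + 13.569·e^(−0.21t) = 1.352, so e^(−0.21t) = 0.0259416.
−0.21·t = ln(0.0259416) = -3.6519, so t = 3.6519/0.21 = 17.39.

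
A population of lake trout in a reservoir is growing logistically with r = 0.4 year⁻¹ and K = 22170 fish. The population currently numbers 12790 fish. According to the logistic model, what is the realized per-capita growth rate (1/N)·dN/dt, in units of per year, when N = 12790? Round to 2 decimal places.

(1/N)·dN/dt = r(1 − N/K) = 0.4 × (1 − 12790/22170).
= 0.4 × 0.42309 = 0.16924.

0.17 per year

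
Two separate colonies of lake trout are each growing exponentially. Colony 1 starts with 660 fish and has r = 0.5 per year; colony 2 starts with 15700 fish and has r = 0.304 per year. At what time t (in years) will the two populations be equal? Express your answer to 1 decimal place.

16.2 years

Set 660·e^(0.5t) = 15700·e^(0.304t).
e^((0.5 − 0.304)t) = 15700/660 → e^(0.196·t) = 23.788.
0.196·t = ln(23.788) = 3.1692, so t = 3.1692/0.196 = 16.169.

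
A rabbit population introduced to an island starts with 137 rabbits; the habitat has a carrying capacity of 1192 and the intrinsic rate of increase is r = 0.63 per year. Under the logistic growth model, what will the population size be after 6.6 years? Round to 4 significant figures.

A = (K − N₀)/N₀ = (1192 − 137)/137 = 7.7007.
N(t) = K/(1 + A·e^(−rt)) = 1192/(1 + 7.7007×e^(−0.63×6.6)).
e^(−4.158) = 0.015639; denominator = 1 + 7.7007×0.015639 = 1.1204.
N = 1192/1.1204 = 1063.88.

1064 rabbits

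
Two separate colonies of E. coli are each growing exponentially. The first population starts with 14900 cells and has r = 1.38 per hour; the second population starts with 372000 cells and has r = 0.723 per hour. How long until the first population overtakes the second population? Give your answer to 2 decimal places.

4.90 hours

Set 14900·e^(1.38t) = 372000·e^(0.723t).
e^((1.38 − 0.723)t) = 372000/14900 → e^(0.657·t) = 24.966.
0.657·t = ln(24.966) = 3.2175, so t = 3.2175/0.657 = 4.8973.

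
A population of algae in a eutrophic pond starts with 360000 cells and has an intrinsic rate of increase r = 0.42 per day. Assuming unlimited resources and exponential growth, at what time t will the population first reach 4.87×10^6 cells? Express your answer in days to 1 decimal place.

6.2 days

Set N₀·e^(rt) = 4.87×10^6: e^(0.42·t) = 4.87×10^6/360000 = 13.528.
0.42·t = ln(13.528) = 2.6047, so t = 2.6047/0.42 = 6.2018.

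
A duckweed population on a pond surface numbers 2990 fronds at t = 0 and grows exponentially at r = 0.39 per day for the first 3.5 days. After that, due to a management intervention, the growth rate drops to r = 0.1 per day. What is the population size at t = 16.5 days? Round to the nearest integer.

42960 fronds

Phase 1: N(3.5) = 2990·e^(0.39×3.5) = 2990·e^1.365 = 11708.
Phase 2 runs for 16.5 − 3.5 = 13 days at r = 0.1.
N(16.5) = 11708·e^(0.1×13) = 11708·e^1.3 = 42960.2.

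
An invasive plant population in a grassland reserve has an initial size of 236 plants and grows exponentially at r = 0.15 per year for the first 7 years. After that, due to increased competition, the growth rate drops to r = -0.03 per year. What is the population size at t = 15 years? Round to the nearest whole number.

Phase 1: N(7) = 236·e^(0.15×7) = 236·e^1.05 = 674.406.
Phase 2 runs for 15 − 7 = 8 years at r = -0.03.
N(15) = 674.406·e^(-0.03×8) = 674.406·e^-0.24 = 530.506.

531 plants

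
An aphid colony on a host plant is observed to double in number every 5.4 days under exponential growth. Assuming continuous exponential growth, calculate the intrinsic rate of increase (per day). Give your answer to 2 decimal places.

0.13 per day

r = ln(2)/t_d = 0.6931/5.4 = 0.12836.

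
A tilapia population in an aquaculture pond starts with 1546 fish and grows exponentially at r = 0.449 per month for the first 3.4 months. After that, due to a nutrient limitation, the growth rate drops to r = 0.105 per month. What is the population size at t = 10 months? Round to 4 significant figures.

14230 fish

Phase 1: N(3.4) = 1546·e^(0.449×3.4) = 1546·e^1.527 = 7115.47.
Phase 2 runs for 10 − 3.4 = 6.6 months at r = 0.105.
N(10) = 7115.47·e^(0.105×6.6) = 7115.47·e^0.693 = 14228.8.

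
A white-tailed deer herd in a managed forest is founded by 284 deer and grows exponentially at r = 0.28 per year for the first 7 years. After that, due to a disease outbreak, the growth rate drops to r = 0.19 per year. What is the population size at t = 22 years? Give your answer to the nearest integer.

Phase 1: N(7) = 284·e^(0.28×7) = 284·e^1.96 = 2016.21.
Phase 2 runs for 22 − 7 = 15 years at r = 0.19.
N(22) = 2016.21·e^(0.19×15) = 2016.21·e^2.85 = 34855.8.

34856 deer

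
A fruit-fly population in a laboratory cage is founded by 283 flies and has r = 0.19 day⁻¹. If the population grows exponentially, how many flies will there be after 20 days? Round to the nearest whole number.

12650 flies

N(t) = N₀·e^(rt) = 283 × e^(0.19×20) = 283 × e^3.8.
e^3.8 ≈ 44.701, so N ≈ 283 × 44.701 = 12650.4.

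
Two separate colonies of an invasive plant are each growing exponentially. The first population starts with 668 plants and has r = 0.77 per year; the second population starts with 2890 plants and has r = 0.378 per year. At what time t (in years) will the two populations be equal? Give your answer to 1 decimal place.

Set 668·e^(0.77t) = 2890·e^(0.378t).
e^((0.77 − 0.378)t) = 2890/668 → e^(0.392·t) = 4.3263.
0.392·t = ln(4.3263) = 1.4647, so t = 1.4647/0.392 = 3.7365.

3.7 years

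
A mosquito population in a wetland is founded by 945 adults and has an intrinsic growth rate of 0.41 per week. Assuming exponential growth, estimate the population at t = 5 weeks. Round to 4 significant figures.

N(t) = N₀·e^(rt) = 945 × e^(0.41×5) = 945 × e^2.05.
e^2.05 ≈ 7.7679, so N ≈ 945 × 7.7679 = 7340.67.

7341 adults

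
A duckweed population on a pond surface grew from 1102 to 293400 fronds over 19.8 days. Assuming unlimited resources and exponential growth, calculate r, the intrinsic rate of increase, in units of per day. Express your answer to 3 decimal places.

0.282 per day

From N(t) = N₀·e^(rt): e^(r·19.8) = 293400/1102 = 266.24.
r·19.8 = ln(266.24) = 5.5844, so r = 5.5844/19.8 = 0.28204.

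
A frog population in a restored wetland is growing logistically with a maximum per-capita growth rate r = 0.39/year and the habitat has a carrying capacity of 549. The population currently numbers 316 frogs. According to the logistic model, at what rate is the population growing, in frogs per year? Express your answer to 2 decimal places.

52.30 frogs per year

dN/dt = rN(1 − N/K) = 0.39 × 316 × (1 − 316/549).
1 − 316/549 = 0.42441; dN/dt = 0.39 × 316 × 0.42441 = 52.304.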